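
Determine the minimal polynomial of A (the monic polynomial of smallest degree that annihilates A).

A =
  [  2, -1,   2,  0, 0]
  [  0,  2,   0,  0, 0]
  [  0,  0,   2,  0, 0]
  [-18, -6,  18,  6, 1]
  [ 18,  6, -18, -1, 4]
x^4 - 14*x^3 + 69*x^2 - 140*x + 100

The characteristic polynomial is χ_A(x) = (x - 5)^2*(x - 2)^3, so the eigenvalues are known. The minimal polynomial is
  m_A(x) = Π_λ (x − λ)^{k_λ}
where k_λ is the size of the *largest* Jordan block for λ (equivalently, the smallest k with (A − λI)^k v = 0 for every generalised eigenvector v of λ).

  λ = 2: largest Jordan block has size 2, contributing (x − 2)^2
  λ = 5: largest Jordan block has size 2, contributing (x − 5)^2

So m_A(x) = (x - 5)^2*(x - 2)^2 = x^4 - 14*x^3 + 69*x^2 - 140*x + 100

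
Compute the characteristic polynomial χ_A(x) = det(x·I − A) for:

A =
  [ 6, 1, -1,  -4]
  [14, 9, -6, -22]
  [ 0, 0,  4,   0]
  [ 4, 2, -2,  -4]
x^4 - 15*x^3 + 84*x^2 - 208*x + 192

Expanding det(x·I − A) (e.g. by cofactor expansion or by noting that A is similar to its Jordan form J, which has the same characteristic polynomial as A) gives
  χ_A(x) = x^4 - 15*x^3 + 84*x^2 - 208*x + 192
which factors as (x - 4)^3*(x - 3). The eigenvalues (with algebraic multiplicities) are λ = 3 with multiplicity 1, λ = 4 with multiplicity 3.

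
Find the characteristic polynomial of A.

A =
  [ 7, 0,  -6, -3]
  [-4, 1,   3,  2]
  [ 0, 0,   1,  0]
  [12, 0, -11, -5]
x^4 - 4*x^3 + 6*x^2 - 4*x + 1

Expanding det(x·I − A) (e.g. by cofactor expansion or by noting that A is similar to its Jordan form J, which has the same characteristic polynomial as A) gives
  χ_A(x) = x^4 - 4*x^3 + 6*x^2 - 4*x + 1
which factors as (x - 1)^4. The eigenvalues (with algebraic multiplicities) are λ = 1 with multiplicity 4.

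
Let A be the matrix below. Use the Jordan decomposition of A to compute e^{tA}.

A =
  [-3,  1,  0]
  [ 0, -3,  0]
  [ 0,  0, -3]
e^{tA} =
  [exp(-3*t), t*exp(-3*t), 0]
  [0, exp(-3*t), 0]
  [0, 0, exp(-3*t)]

Strategy: write A = P · J · P⁻¹ where J is a Jordan canonical form, so e^{tA} = P · e^{tJ} · P⁻¹, and e^{tJ} can be computed block-by-block.

A has Jordan form
J =
  [-3,  1,  0]
  [ 0, -3,  0]
  [ 0,  0, -3]
(up to reordering of blocks).

Per-block formulas:
  For a 1×1 block at λ = -3: exp(t · [-3]) = [e^(-3t)].
  For a 2×2 Jordan block J_2(-3): exp(t · J_2(-3)) = e^(-3t)·(I + t·N), where N is the 2×2 nilpotent shift.

After assembling e^{tJ} and conjugating by P, we get:

e^{tA} =
  [exp(-3*t), t*exp(-3*t), 0]
  [0, exp(-3*t), 0]
  [0, 0, exp(-3*t)]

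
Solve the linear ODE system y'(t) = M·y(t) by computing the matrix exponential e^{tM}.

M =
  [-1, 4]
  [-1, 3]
e^{tM} =
  [-2*t*exp(t) + exp(t), 4*t*exp(t)]
  [-t*exp(t), 2*t*exp(t) + exp(t)]

Strategy: write M = P · J · P⁻¹ where J is a Jordan canonical form, so e^{tM} = P · e^{tJ} · P⁻¹, and e^{tJ} can be computed block-by-block.

M has Jordan form
J =
  [1, 1]
  [0, 1]
(up to reordering of blocks).

Per-block formulas:
  For a 2×2 Jordan block J_2(1): exp(t · J_2(1)) = e^(1t)·(I + t·N), where N is the 2×2 nilpotent shift.

After assembling e^{tJ} and conjugating by P, we get:

e^{tM} =
  [-2*t*exp(t) + exp(t), 4*t*exp(t)]
  [-t*exp(t), 2*t*exp(t) + exp(t)]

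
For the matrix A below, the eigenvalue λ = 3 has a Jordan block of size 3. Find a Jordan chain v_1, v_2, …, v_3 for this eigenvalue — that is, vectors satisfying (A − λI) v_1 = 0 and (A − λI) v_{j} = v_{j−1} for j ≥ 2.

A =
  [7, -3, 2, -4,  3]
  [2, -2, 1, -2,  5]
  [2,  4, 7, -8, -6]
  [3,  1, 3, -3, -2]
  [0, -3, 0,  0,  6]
A Jordan chain for λ = 3 of length 3:
v_1 = (2, -6, 0, 2, -6)ᵀ
v_2 = (4, 2, 2, 3, 0)ᵀ
v_3 = (1, 0, 0, 0, 0)ᵀ

Let N = A − (3)·I. We want v_3 with N^3 v_3 = 0 but N^2 v_3 ≠ 0; then v_{j-1} := N · v_j for j = 3, …, 2.

Pick v_3 = (1, 0, 0, 0, 0)ᵀ.
Then v_2 = N · v_3 = (4, 2, 2, 3, 0)ᵀ.
Then v_1 = N · v_2 = (2, -6, 0, 2, -6)ᵀ.

Sanity check: (A − (3)·I) v_1 = (0, 0, 0, 0, 0)ᵀ = 0. ✓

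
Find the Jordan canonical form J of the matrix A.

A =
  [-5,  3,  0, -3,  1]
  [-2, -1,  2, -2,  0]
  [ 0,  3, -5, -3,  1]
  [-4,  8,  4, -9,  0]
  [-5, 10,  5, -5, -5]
J_3(-5) ⊕ J_1(-5) ⊕ J_1(-5)

The characteristic polynomial is
  det(x·I − A) = x^5 + 25*x^4 + 250*x^3 + 1250*x^2 + 3125*x + 3125 = (x + 5)^5

Eigenvalues and multiplicities (the geometric multiplicity of λ is n − rank(A − λI), which equals the number of Jordan blocks for λ):
  λ = -5: algebraic multiplicity = 5, geometric multiplicity = 3

Determining the block sizes for each eigenvalue:
  λ = -5: with am = 5 and gm = 3, the partition is not yet determined (e.g. several partitions of 5 into 3 parts exist). Let N = A − (-5)·I. Computing rank(N^1) = 2, rank(N^2) = 1, rank(N^3) = 0; the number of blocks of size ≥ j is rank(N^{j−1}) − rank(N^j), giving [3, 1, 1]. So we have 1 block(s) of size 3, 2 block(s) of size 1 → block sizes [3, 1, 1]

Assembling the blocks gives a Jordan form
J =
  [-5,  1,  0,  0,  0]
  [ 0, -5,  1,  0,  0]
  [ 0,  0, -5,  0,  0]
  [ 0,  0,  0, -5,  0]
  [ 0,  0,  0,  0, -5]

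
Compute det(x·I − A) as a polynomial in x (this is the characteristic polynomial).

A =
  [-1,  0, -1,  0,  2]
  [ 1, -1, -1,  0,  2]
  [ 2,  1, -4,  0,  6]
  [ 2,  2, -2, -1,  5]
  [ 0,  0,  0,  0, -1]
x^5 + 8*x^4 + 25*x^3 + 38*x^2 + 28*x + 8

Expanding det(x·I − A) (e.g. by cofactor expansion or by noting that A is similar to its Jordan form J, which has the same characteristic polynomial as A) gives
  χ_A(x) = x^5 + 8*x^4 + 25*x^3 + 38*x^2 + 28*x + 8
which factors as (x + 1)^2*(x + 2)^3. The eigenvalues (with algebraic multiplicities) are λ = -2 with multiplicity 3, λ = -1 with multiplicity 2.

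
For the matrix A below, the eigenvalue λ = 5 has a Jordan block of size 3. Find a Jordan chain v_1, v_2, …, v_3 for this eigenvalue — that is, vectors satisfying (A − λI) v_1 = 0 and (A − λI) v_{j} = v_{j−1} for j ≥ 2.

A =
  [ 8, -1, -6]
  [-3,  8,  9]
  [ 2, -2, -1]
A Jordan chain for λ = 5 of length 3:
v_1 = (6, -6, 4)ᵀ
v_2 = (-1, 3, -2)ᵀ
v_3 = (0, 1, 0)ᵀ

Let N = A − (5)·I. We want v_3 with N^3 v_3 = 0 but N^2 v_3 ≠ 0; then v_{j-1} := N · v_j for j = 3, …, 2.

Pick v_3 = (0, 1, 0)ᵀ.
Then v_2 = N · v_3 = (-1, 3, -2)ᵀ.
Then v_1 = N · v_2 = (6, -6, 4)ᵀ.

Sanity check: (A − (5)·I) v_1 = (0, 0, 0)ᵀ = 0. ✓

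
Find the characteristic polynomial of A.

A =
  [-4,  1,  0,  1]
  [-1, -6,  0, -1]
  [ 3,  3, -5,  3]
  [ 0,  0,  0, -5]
x^4 + 20*x^3 + 150*x^2 + 500*x + 625

Expanding det(x·I − A) (e.g. by cofactor expansion or by noting that A is similar to its Jordan form J, which has the same characteristic polynomial as A) gives
  χ_A(x) = x^4 + 20*x^3 + 150*x^2 + 500*x + 625
which factors as (x + 5)^4. The eigenvalues (with algebraic multiplicities) are λ = -5 with multiplicity 4.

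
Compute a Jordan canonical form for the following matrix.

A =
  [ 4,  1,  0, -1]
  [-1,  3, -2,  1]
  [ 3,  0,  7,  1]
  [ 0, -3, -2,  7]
J_2(5) ⊕ J_1(5) ⊕ J_1(6)

The characteristic polynomial is
  det(x·I − A) = x^4 - 21*x^3 + 165*x^2 - 575*x + 750 = (x - 6)*(x - 5)^3

Eigenvalues and multiplicities (the geometric multiplicity of λ is n − rank(A − λI), which equals the number of Jordan blocks for λ):
  λ = 5: algebraic multiplicity = 3, geometric multiplicity = 2
  λ = 6: algebraic multiplicity = 1, geometric multiplicity = 1

Determining the block sizes for each eigenvalue:
  λ = 5: 2 blocks summing to 3 forces exactly one block of size 2 and the rest size 1 → block sizes [2, 1]
  λ = 6: one block (gm = 1), so the single block has size am = 1 → block sizes [1]

Assembling the blocks gives a Jordan form
J =
  [5, 1, 0, 0]
  [0, 5, 0, 0]
  [0, 0, 5, 0]
  [0, 0, 0, 6]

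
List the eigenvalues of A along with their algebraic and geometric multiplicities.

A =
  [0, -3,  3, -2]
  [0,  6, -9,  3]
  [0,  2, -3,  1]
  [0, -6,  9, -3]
λ = 0: alg = 4, geom = 2

Step 1 — factor the characteristic polynomial to read off the algebraic multiplicities:
  χ_A(x) = x^4

Step 2 — compute geometric multiplicities via the rank-nullity identity g(λ) = n − rank(A − λI):
  rank(A − (0)·I) = 2, so dim ker(A − (0)·I) = n − 2 = 2

Summary:
  λ = 0: algebraic multiplicity = 4, geometric multiplicity = 2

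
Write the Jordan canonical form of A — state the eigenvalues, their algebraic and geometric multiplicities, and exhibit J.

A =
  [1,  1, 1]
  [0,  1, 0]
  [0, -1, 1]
J_3(1)

The characteristic polynomial is
  det(x·I − A) = x^3 - 3*x^2 + 3*x - 1 = (x - 1)^3

Eigenvalues and multiplicities (the geometric multiplicity of λ is n − rank(A − λI), which equals the number of Jordan blocks for λ):
  λ = 1: algebraic multiplicity = 3, geometric multiplicity = 1

Determining the block sizes for each eigenvalue:
  λ = 1: one block (gm = 1), so the single block has size am = 3 → block sizes [3]

Assembling the blocks gives a Jordan form
J =
  [1, 1, 0]
  [0, 1, 1]
  [0, 0, 1]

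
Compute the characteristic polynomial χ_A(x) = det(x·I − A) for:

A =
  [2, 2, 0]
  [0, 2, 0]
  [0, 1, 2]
x^3 - 6*x^2 + 12*x - 8

Expanding det(x·I − A) (e.g. by cofactor expansion or by noting that A is similar to its Jordan form J, which has the same characteristic polynomial as A) gives
  χ_A(x) = x^3 - 6*x^2 + 12*x - 8
which factors as (x - 2)^3. The eigenvalues (with algebraic multiplicities) are λ = 2 with multiplicity 3.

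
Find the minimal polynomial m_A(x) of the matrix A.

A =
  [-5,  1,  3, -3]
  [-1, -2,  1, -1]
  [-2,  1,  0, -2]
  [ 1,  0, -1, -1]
x^3 + 6*x^2 + 12*x + 8

The characteristic polynomial is χ_A(x) = (x + 2)^4, so the eigenvalues are known. The minimal polynomial is
  m_A(x) = Π_λ (x − λ)^{k_λ}
where k_λ is the size of the *largest* Jordan block for λ (equivalently, the smallest k with (A − λI)^k v = 0 for every generalised eigenvector v of λ).

  λ = -2: largest Jordan block has size 3, contributing (x + 2)^3

So m_A(x) = (x + 2)^3 = x^3 + 6*x^2 + 12*x + 8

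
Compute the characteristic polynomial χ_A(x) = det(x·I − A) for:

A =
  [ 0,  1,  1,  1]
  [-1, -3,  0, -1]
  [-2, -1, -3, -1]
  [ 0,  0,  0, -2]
x^4 + 8*x^3 + 24*x^2 + 32*x + 16

Expanding det(x·I − A) (e.g. by cofactor expansion or by noting that A is similar to its Jordan form J, which has the same characteristic polynomial as A) gives
  χ_A(x) = x^4 + 8*x^3 + 24*x^2 + 32*x + 16
which factors as (x + 2)^4. The eigenvalues (with algebraic multiplicities) are λ = -2 with multiplicity 4.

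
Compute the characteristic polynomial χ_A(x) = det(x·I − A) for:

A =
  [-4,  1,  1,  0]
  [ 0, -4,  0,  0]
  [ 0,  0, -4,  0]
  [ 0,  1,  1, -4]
x^4 + 16*x^3 + 96*x^2 + 256*x + 256

Expanding det(x·I − A) (e.g. by cofactor expansion or by noting that A is similar to its Jordan form J, which has the same characteristic polynomial as A) gives
  χ_A(x) = x^4 + 16*x^3 + 96*x^2 + 256*x + 256
which factors as (x + 4)^4. The eigenvalues (with algebraic multiplicities) are λ = -4 with multiplicity 4.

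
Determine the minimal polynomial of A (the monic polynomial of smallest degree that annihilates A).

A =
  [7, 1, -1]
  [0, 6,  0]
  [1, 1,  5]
x^2 - 12*x + 36

The characteristic polynomial is χ_A(x) = (x - 6)^3, so the eigenvalues are known. The minimal polynomial is
  m_A(x) = Π_λ (x − λ)^{k_λ}
where k_λ is the size of the *largest* Jordan block for λ (equivalently, the smallest k with (A − λI)^k v = 0 for every generalised eigenvector v of λ).

  λ = 6: largest Jordan block has size 2, contributing (x − 6)^2

So m_A(x) = (x - 6)^2 = x^2 - 12*x + 36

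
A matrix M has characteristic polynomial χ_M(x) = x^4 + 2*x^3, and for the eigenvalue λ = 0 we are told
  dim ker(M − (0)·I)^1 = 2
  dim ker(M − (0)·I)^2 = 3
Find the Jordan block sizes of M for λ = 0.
Block sizes for λ = 0: [2, 1]

From the dimensions of kernels of powers, the number of Jordan blocks of size at least j is d_j − d_{j−1} where d_j = dim ker(N^j) (with d_0 = 0). Computing the differences gives [2, 1].
The number of blocks of size exactly k is (#blocks of size ≥ k) − (#blocks of size ≥ k + 1), so the partition is: 1 block(s) of size 1, 1 block(s) of size 2.
In nonincreasing order the block sizes are [2, 1].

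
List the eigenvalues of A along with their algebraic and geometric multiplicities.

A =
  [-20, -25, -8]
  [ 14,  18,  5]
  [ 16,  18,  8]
λ = 2: alg = 3, geom = 1

Step 1 — factor the characteristic polynomial to read off the algebraic multiplicities:
  χ_A(x) = (x - 2)^3

Step 2 — compute geometric multiplicities via the rank-nullity identity g(λ) = n − rank(A − λI):
  rank(A − (2)·I) = 2, so dim ker(A − (2)·I) = n − 2 = 1

Summary:
  λ = 2: algebraic multiplicity = 3, geometric multiplicity = 1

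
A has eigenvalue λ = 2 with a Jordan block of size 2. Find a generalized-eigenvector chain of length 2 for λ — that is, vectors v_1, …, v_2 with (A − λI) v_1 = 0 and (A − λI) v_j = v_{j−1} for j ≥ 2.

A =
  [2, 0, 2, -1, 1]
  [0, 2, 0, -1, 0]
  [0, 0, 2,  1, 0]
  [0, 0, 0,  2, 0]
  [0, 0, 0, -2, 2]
A Jordan chain for λ = 2 of length 2:
v_1 = (2, 0, 0, 0, 0)ᵀ
v_2 = (0, 0, 1, 0, 0)ᵀ

Let N = A − (2)·I. We want v_2 with N^2 v_2 = 0 but N^1 v_2 ≠ 0; then v_{j-1} := N · v_j for j = 2, …, 2.

Pick v_2 = (0, 0, 1, 0, 0)ᵀ.
Then v_1 = N · v_2 = (2, 0, 0, 0, 0)ᵀ.

Sanity check: (A − (2)·I) v_1 = (0, 0, 0, 0, 0)ᵀ = 0. ✓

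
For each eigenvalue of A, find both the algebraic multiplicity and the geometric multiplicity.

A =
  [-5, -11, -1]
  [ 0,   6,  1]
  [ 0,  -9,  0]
λ = -5: alg = 1, geom = 1; λ = 3: alg = 2, geom = 1

Step 1 — factor the characteristic polynomial to read off the algebraic multiplicities:
  χ_A(x) = (x - 3)^2*(x + 5)

Step 2 — compute geometric multiplicities via the rank-nullity identity g(λ) = n − rank(A − λI):
  rank(A − (-5)·I) = 2, so dim ker(A − (-5)·I) = n − 2 = 1
  rank(A − (3)·I) = 2, so dim ker(A − (3)·I) = n − 2 = 1

Summary:
  λ = -5: algebraic multiplicity = 1, geometric multiplicity = 1
  λ = 3: algebraic multiplicity = 2, geometric multiplicity = 1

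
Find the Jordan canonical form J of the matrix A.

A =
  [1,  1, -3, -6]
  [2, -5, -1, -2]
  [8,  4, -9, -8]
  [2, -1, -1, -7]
J_3(-5) ⊕ J_1(-5)

The characteristic polynomial is
  det(x·I − A) = x^4 + 20*x^3 + 150*x^2 + 500*x + 625 = (x + 5)^4

Eigenvalues and multiplicities (the geometric multiplicity of λ is n − rank(A − λI), which equals the number of Jordan blocks for λ):
  λ = -5: algebraic multiplicity = 4, geometric multiplicity = 2

Determining the block sizes for each eigenvalue:
  λ = -5: with am = 4 and gm = 2, the partition is not yet determined (e.g. several partitions of 4 into 2 parts exist). Let N = A − (-5)·I. Computing rank(N^1) = 2, rank(N^2) = 1, rank(N^3) = 0; the number of blocks of size ≥ j is rank(N^{j−1}) − rank(N^j), giving [2, 1, 1]. So we have 1 block(s) of size 3, 1 block(s) of size 1 → block sizes [3, 1]

Assembling the blocks gives a Jordan form
J =
  [-5,  1,  0,  0]
  [ 0, -5,  1,  0]
  [ 0,  0, -5,  0]
  [ 0,  0,  0, -5]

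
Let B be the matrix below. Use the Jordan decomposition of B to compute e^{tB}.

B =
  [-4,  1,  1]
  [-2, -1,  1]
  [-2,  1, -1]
e^{tB} =
  [-2*t*exp(-2*t) + exp(-2*t), t*exp(-2*t), t*exp(-2*t)]
  [-2*t*exp(-2*t), t*exp(-2*t) + exp(-2*t), t*exp(-2*t)]
  [-2*t*exp(-2*t), t*exp(-2*t), t*exp(-2*t) + exp(-2*t)]

Strategy: write B = P · J · P⁻¹ where J is a Jordan canonical form, so e^{tB} = P · e^{tJ} · P⁻¹, and e^{tJ} can be computed block-by-block.

B has Jordan form
J =
  [-2,  1,  0]
  [ 0, -2,  0]
  [ 0,  0, -2]
(up to reordering of blocks).

Per-block formulas:
  For a 1×1 block at λ = -2: exp(t · [-2]) = [e^(-2t)].
  For a 2×2 Jordan block J_2(-2): exp(t · J_2(-2)) = e^(-2t)·(I + t·N), where N is the 2×2 nilpotent shift.

After assembling e^{tJ} and conjugating by P, we get:

e^{tB} =
  [-2*t*exp(-2*t) + exp(-2*t), t*exp(-2*t), t*exp(-2*t)]
  [-2*t*exp(-2*t), t*exp(-2*t) + exp(-2*t), t*exp(-2*t)]
  [-2*t*exp(-2*t), t*exp(-2*t), t*exp(-2*t) + exp(-2*t)]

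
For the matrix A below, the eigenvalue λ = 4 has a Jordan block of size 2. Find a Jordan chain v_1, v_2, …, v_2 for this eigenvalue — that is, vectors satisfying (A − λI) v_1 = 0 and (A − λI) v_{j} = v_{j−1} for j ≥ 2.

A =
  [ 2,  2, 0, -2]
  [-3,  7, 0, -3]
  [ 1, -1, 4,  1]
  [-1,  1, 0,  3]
A Jordan chain for λ = 4 of length 2:
v_1 = (-2, -3, 1, -1)ᵀ
v_2 = (1, 0, 0, 0)ᵀ

Let N = A − (4)·I. We want v_2 with N^2 v_2 = 0 but N^1 v_2 ≠ 0; then v_{j-1} := N · v_j for j = 2, …, 2.

Pick v_2 = (1, 0, 0, 0)ᵀ.
Then v_1 = N · v_2 = (-2, -3, 1, -1)ᵀ.

Sanity check: (A − (4)·I) v_1 = (0, 0, 0, 0)ᵀ = 0. ✓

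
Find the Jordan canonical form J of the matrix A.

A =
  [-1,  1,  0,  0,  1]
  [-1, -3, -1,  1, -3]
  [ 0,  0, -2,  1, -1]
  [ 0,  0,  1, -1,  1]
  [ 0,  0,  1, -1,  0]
J_2(-2) ⊕ J_3(-1)

The characteristic polynomial is
  det(x·I − A) = x^5 + 7*x^4 + 19*x^3 + 25*x^2 + 16*x + 4 = (x + 1)^3*(x + 2)^2

Eigenvalues and multiplicities (the geometric multiplicity of λ is n − rank(A − λI), which equals the number of Jordan blocks for λ):
  λ = -2: algebraic multiplicity = 2, geometric multiplicity = 1
  λ = -1: algebraic multiplicity = 3, geometric multiplicity = 1

Determining the block sizes for each eigenvalue:
  λ = -2: one block (gm = 1), so the single block has size am = 2 → block sizes [2]
  λ = -1: one block (gm = 1), so the single block has size am = 3 → block sizes [3]

Assembling the blocks gives a Jordan form
J =
  [-2,  1,  0,  0,  0]
  [ 0, -2,  0,  0,  0]
  [ 0,  0, -1,  1,  0]
  [ 0,  0,  0, -1,  1]
  [ 0,  0,  0,  0, -1]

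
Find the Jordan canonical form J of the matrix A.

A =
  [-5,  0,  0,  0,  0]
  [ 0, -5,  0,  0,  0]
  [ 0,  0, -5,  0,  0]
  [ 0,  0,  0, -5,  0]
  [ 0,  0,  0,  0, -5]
J_1(-5) ⊕ J_1(-5) ⊕ J_1(-5) ⊕ J_1(-5) ⊕ J_1(-5)

The characteristic polynomial is
  det(x·I − A) = x^5 + 25*x^4 + 250*x^3 + 1250*x^2 + 3125*x + 3125 = (x + 5)^5

Eigenvalues and multiplicities (the geometric multiplicity of λ is n − rank(A − λI), which equals the number of Jordan blocks for λ):
  λ = -5: algebraic multiplicity = 5, geometric multiplicity = 5

Determining the block sizes for each eigenvalue:
  λ = -5: gm = am = 5, so every block has size 1 → block sizes [1, 1, 1, 1, 1]

Assembling the blocks gives a Jordan form
J =
  [-5,  0,  0,  0,  0]
  [ 0, -5,  0,  0,  0]
  [ 0,  0, -5,  0,  0]
  [ 0,  0,  0, -5,  0]
  [ 0,  0,  0,  0, -5]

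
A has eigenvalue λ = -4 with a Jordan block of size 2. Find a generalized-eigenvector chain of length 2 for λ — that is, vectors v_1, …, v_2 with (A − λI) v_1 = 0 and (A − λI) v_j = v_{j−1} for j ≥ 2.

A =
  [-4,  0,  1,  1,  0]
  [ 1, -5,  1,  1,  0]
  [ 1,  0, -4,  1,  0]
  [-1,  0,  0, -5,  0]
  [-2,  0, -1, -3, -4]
A Jordan chain for λ = -4 of length 2:
v_1 = (1, 1, 1, -1, -3)ᵀ
v_2 = (1, 1, 1, 0, 0)ᵀ

Let N = A − (-4)·I. We want v_2 with N^2 v_2 = 0 but N^1 v_2 ≠ 0; then v_{j-1} := N · v_j for j = 2, …, 2.

Pick v_2 = (1, 1, 1, 0, 0)ᵀ.
Then v_1 = N · v_2 = (1, 1, 1, -1, -3)ᵀ.

Sanity check: (A − (-4)·I) v_1 = (0, 0, 0, 0, 0)ᵀ = 0. ✓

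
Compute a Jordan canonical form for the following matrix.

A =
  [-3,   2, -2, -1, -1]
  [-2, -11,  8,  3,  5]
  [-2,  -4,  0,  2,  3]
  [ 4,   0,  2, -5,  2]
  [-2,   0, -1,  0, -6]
J_3(-5) ⊕ J_1(-5) ⊕ J_1(-5)

The characteristic polynomial is
  det(x·I − A) = x^5 + 25*x^4 + 250*x^3 + 1250*x^2 + 3125*x + 3125 = (x + 5)^5

Eigenvalues and multiplicities (the geometric multiplicity of λ is n − rank(A − λI), which equals the number of Jordan blocks for λ):
  λ = -5: algebraic multiplicity = 5, geometric multiplicity = 3

Determining the block sizes for each eigenvalue:
  λ = -5: with am = 5 and gm = 3, the partition is not yet determined (e.g. several partitions of 5 into 3 parts exist). Let N = A − (-5)·I. Computing rank(N^1) = 2, rank(N^2) = 1, rank(N^3) = 0; the number of blocks of size ≥ j is rank(N^{j−1}) − rank(N^j), giving [3, 1, 1]. So we have 1 block(s) of size 3, 2 block(s) of size 1 → block sizes [3, 1, 1]

Assembling the blocks gives a Jordan form
J =
  [-5,  1,  0,  0,  0]
  [ 0, -5,  1,  0,  0]
  [ 0,  0, -5,  0,  0]
  [ 0,  0,  0, -5,  0]
  [ 0,  0,  0,  0, -5]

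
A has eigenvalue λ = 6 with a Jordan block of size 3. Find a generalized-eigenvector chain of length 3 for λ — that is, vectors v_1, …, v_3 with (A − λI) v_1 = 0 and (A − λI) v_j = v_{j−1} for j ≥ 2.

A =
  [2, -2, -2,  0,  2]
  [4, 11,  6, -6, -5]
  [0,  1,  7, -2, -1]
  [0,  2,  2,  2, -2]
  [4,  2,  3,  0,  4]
A Jordan chain for λ = 6 of length 3:
v_1 = (0, 1, 0, 0, 1)ᵀ
v_2 = (-2, 5, 1, 2, 2)ᵀ
v_3 = (0, 1, 0, 0, 0)ᵀ

Let N = A − (6)·I. We want v_3 with N^3 v_3 = 0 but N^2 v_3 ≠ 0; then v_{j-1} := N · v_j for j = 3, …, 2.

Pick v_3 = (0, 1, 0, 0, 0)ᵀ.
Then v_2 = N · v_3 = (-2, 5, 1, 2, 2)ᵀ.
Then v_1 = N · v_2 = (0, 1, 0, 0, 1)ᵀ.

Sanity check: (A − (6)·I) v_1 = (0, 0, 0, 0, 0)ᵀ = 0. ✓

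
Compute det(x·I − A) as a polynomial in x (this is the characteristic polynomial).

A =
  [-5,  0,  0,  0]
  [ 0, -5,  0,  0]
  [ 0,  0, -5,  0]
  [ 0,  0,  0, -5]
x^4 + 20*x^3 + 150*x^2 + 500*x + 625

Expanding det(x·I − A) (e.g. by cofactor expansion or by noting that A is similar to its Jordan form J, which has the same characteristic polynomial as A) gives
  χ_A(x) = x^4 + 20*x^3 + 150*x^2 + 500*x + 625
which factors as (x + 5)^4. The eigenvalues (with algebraic multiplicities) are λ = -5 with multiplicity 4.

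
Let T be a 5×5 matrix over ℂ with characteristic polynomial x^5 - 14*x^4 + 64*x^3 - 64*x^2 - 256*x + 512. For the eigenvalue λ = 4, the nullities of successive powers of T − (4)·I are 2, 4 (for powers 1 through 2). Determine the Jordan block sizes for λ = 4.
Block sizes for λ = 4: [2, 2]

From the dimensions of kernels of powers, the number of Jordan blocks of size at least j is d_j − d_{j−1} where d_j = dim ker(N^j) (with d_0 = 0). Computing the differences gives [2, 2].
The number of blocks of size exactly k is (#blocks of size ≥ k) − (#blocks of size ≥ k + 1), so the partition is: 2 block(s) of size 2.
In nonincreasing order the block sizes are [2, 2].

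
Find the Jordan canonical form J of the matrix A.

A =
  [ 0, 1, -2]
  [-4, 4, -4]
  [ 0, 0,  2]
J_2(2) ⊕ J_1(2)

The characteristic polynomial is
  det(x·I − A) = x^3 - 6*x^2 + 12*x - 8 = (x - 2)^3

Eigenvalues and multiplicities (the geometric multiplicity of λ is n − rank(A − λI), which equals the number of Jordan blocks for λ):
  λ = 2: algebraic multiplicity = 3, geometric multiplicity = 2

Determining the block sizes for each eigenvalue:
  λ = 2: 2 blocks summing to 3 forces exactly one block of size 2 and the rest size 1 → block sizes [2, 1]

Assembling the blocks gives a Jordan form
J =
  [2, 1, 0]
  [0, 2, 0]
  [0, 0, 2]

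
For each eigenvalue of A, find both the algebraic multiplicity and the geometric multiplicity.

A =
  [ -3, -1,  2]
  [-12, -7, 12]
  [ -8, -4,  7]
λ = -1: alg = 3, geom = 2

Step 1 — factor the characteristic polynomial to read off the algebraic multiplicities:
  χ_A(x) = (x + 1)^3

Step 2 — compute geometric multiplicities via the rank-nullity identity g(λ) = n − rank(A − λI):
  rank(A − (-1)·I) = 1, so dim ker(A − (-1)·I) = n − 1 = 2

Summary:
  λ = -1: algebraic multiplicity = 3, geometric multiplicity = 2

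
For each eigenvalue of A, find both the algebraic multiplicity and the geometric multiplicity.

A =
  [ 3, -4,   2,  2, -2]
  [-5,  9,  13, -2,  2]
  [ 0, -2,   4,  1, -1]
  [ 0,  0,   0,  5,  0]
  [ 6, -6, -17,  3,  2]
λ = 3: alg = 1, geom = 1; λ = 5: alg = 4, geom = 2

Step 1 — factor the characteristic polynomial to read off the algebraic multiplicities:
  χ_A(x) = (x - 5)^4*(x - 3)

Step 2 — compute geometric multiplicities via the rank-nullity identity g(λ) = n − rank(A − λI):
  rank(A − (3)·I) = 4, so dim ker(A − (3)·I) = n − 4 = 1
  rank(A − (5)·I) = 3, so dim ker(A − (5)·I) = n − 3 = 2

Summary:
  λ = 3: algebraic multiplicity = 1, geometric multiplicity = 1
  λ = 5: algebraic multiplicity = 4, geometric multiplicity = 2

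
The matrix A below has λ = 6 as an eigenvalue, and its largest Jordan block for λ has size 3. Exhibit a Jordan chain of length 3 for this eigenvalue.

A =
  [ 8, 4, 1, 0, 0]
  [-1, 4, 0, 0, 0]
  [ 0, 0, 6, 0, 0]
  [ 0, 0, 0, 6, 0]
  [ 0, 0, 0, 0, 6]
A Jordan chain for λ = 6 of length 3:
v_1 = (2, -1, 0, 0, 0)ᵀ
v_2 = (1, 0, 0, 0, 0)ᵀ
v_3 = (0, 0, 1, 0, 0)ᵀ

Let N = A − (6)·I. We want v_3 with N^3 v_3 = 0 but N^2 v_3 ≠ 0; then v_{j-1} := N · v_j for j = 3, …, 2.

Pick v_3 = (0, 0, 1, 0, 0)ᵀ.
Then v_2 = N · v_3 = (1, 0, 0, 0, 0)ᵀ.
Then v_1 = N · v_2 = (2, -1, 0, 0, 0)ᵀ.

Sanity check: (A − (6)·I) v_1 = (0, 0, 0, 0, 0)ᵀ = 0. ✓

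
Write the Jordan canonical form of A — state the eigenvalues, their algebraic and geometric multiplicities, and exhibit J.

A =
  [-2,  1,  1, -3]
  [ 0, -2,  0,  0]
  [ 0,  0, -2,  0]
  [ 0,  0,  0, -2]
J_2(-2) ⊕ J_1(-2) ⊕ J_1(-2)

The characteristic polynomial is
  det(x·I − A) = x^4 + 8*x^3 + 24*x^2 + 32*x + 16 = (x + 2)^4

Eigenvalues and multiplicities (the geometric multiplicity of λ is n − rank(A − λI), which equals the number of Jordan blocks for λ):
  λ = -2: algebraic multiplicity = 4, geometric multiplicity = 3

Determining the block sizes for each eigenvalue:
  λ = -2: 3 blocks summing to 4 forces exactly one block of size 2 and the rest size 1 → block sizes [2, 1, 1]

Assembling the blocks gives a Jordan form
J =
  [-2,  1,  0,  0]
  [ 0, -2,  0,  0]
  [ 0,  0, -2,  0]
  [ 0,  0,  0, -2]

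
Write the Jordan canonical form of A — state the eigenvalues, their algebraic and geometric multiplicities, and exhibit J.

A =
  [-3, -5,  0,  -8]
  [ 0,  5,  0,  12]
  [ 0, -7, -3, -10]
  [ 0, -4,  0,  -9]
J_2(-3) ⊕ J_1(-3) ⊕ J_1(-1)

The characteristic polynomial is
  det(x·I − A) = x^4 + 10*x^3 + 36*x^2 + 54*x + 27 = (x + 1)*(x + 3)^3

Eigenvalues and multiplicities (the geometric multiplicity of λ is n − rank(A − λI), which equals the number of Jordan blocks for λ):
  λ = -3: algebraic multiplicity = 3, geometric multiplicity = 2
  λ = -1: algebraic multiplicity = 1, geometric multiplicity = 1

Determining the block sizes for each eigenvalue:
  λ = -3: 2 blocks summing to 3 forces exactly one block of size 2 and the rest size 1 → block sizes [2, 1]
  λ = -1: one block (gm = 1), so the single block has size am = 1 → block sizes [1]

Assembling the blocks gives a Jordan form
J =
  [-3,  1,  0,  0]
  [ 0, -3,  0,  0]
  [ 0,  0, -3,  0]
  [ 0,  0,  0, -1]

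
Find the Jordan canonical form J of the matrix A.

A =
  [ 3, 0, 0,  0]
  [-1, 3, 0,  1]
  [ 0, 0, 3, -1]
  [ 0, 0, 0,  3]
J_2(3) ⊕ J_2(3)

The characteristic polynomial is
  det(x·I − A) = x^4 - 12*x^3 + 54*x^2 - 108*x + 81 = (x - 3)^4

Eigenvalues and multiplicities (the geometric multiplicity of λ is n − rank(A − λI), which equals the number of Jordan blocks for λ):
  λ = 3: algebraic multiplicity = 4, geometric multiplicity = 2

Determining the block sizes for each eigenvalue:
  λ = 3: with am = 4 and gm = 2, the partition is not yet determined (e.g. several partitions of 4 into 2 parts exist). Let N = A − (3)·I. Computing rank(N^1) = 2, rank(N^2) = 0; the number of blocks of size ≥ j is rank(N^{j−1}) − rank(N^j), giving [2, 2]. So we have 2 block(s) of size 2 → block sizes [2, 2]

Assembling the blocks gives a Jordan form
J =
  [3, 1, 0, 0]
  [0, 3, 0, 0]
  [0, 0, 3, 1]
  [0, 0, 0, 3]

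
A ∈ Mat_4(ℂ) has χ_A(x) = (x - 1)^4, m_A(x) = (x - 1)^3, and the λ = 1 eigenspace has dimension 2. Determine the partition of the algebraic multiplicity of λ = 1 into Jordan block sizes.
Block sizes for λ = 1: [3, 1]

Step 1 — from the characteristic polynomial, algebraic multiplicity of λ = 1 is 4. From dim ker(A − (1)·I) = 2, there are exactly 2 Jordan blocks for λ = 1.
Step 2 — from the minimal polynomial, the factor (x − 1)^3 tells us the largest block for λ = 1 has size 3.
Step 3 — with total size 4, 2 blocks, and largest block 3, the block sizes (in nonincreasing order) are [3, 1].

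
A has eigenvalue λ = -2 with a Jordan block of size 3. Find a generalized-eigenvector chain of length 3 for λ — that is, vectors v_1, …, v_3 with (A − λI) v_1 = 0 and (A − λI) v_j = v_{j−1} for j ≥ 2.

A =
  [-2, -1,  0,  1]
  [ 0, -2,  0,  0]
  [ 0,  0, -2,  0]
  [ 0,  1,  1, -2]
A Jordan chain for λ = -2 of length 3:
v_1 = (1, 0, 0, 0)ᵀ
v_2 = (-1, 0, 0, 1)ᵀ
v_3 = (0, 1, 0, 0)ᵀ

Let N = A − (-2)·I. We want v_3 with N^3 v_3 = 0 but N^2 v_3 ≠ 0; then v_{j-1} := N · v_j for j = 3, …, 2.

Pick v_3 = (0, 1, 0, 0)ᵀ.
Then v_2 = N · v_3 = (-1, 0, 0, 1)ᵀ.
Then v_1 = N · v_2 = (1, 0, 0, 0)ᵀ.

Sanity check: (A − (-2)·I) v_1 = (0, 0, 0, 0)ᵀ = 0. ✓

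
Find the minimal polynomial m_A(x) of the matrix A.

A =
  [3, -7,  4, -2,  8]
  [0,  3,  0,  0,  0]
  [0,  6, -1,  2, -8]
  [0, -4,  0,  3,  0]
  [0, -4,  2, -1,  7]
x^2 - 6*x + 9

The characteristic polynomial is χ_A(x) = (x - 3)^5, so the eigenvalues are known. The minimal polynomial is
  m_A(x) = Π_λ (x − λ)^{k_λ}
where k_λ is the size of the *largest* Jordan block for λ (equivalently, the smallest k with (A − λI)^k v = 0 for every generalised eigenvector v of λ).

  λ = 3: largest Jordan block has size 2, contributing (x − 3)^2

So m_A(x) = (x - 3)^2 = x^2 - 6*x + 9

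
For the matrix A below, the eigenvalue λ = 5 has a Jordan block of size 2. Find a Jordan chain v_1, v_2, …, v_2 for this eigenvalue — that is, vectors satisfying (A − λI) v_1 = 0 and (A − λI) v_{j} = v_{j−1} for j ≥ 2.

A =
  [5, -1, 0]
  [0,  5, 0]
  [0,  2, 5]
A Jordan chain for λ = 5 of length 2:
v_1 = (-1, 0, 2)ᵀ
v_2 = (0, 1, 0)ᵀ

Let N = A − (5)·I. We want v_2 with N^2 v_2 = 0 but N^1 v_2 ≠ 0; then v_{j-1} := N · v_j for j = 2, …, 2.

Pick v_2 = (0, 1, 0)ᵀ.
Then v_1 = N · v_2 = (-1, 0, 2)ᵀ.

Sanity check: (A − (5)·I) v_1 = (0, 0, 0)ᵀ = 0. ✓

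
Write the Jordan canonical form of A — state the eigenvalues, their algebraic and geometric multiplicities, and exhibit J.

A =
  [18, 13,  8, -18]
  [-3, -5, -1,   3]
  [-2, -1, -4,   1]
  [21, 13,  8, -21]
J_3(-3) ⊕ J_1(-3)

The characteristic polynomial is
  det(x·I − A) = x^4 + 12*x^3 + 54*x^2 + 108*x + 81 = (x + 3)^4

Eigenvalues and multiplicities (the geometric multiplicity of λ is n − rank(A − λI), which equals the number of Jordan blocks for λ):
  λ = -3: algebraic multiplicity = 4, geometric multiplicity = 2

Determining the block sizes for each eigenvalue:
  λ = -3: with am = 4 and gm = 2, the partition is not yet determined (e.g. several partitions of 4 into 2 parts exist). Let N = A − (-3)·I. Computing rank(N^1) = 2, rank(N^2) = 1, rank(N^3) = 0; the number of blocks of size ≥ j is rank(N^{j−1}) − rank(N^j), giving [2, 1, 1]. So we have 1 block(s) of size 3, 1 block(s) of size 1 → block sizes [3, 1]

Assembling the blocks gives a Jordan form
J =
  [-3,  1,  0,  0]
  [ 0, -3,  1,  0]
  [ 0,  0, -3,  0]
  [ 0,  0,  0, -3]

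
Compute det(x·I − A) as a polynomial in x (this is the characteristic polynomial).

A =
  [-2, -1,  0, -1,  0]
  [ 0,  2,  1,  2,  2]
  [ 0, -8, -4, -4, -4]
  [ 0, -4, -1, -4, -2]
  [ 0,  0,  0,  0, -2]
x^5 + 10*x^4 + 40*x^3 + 80*x^2 + 80*x + 32

Expanding det(x·I − A) (e.g. by cofactor expansion or by noting that A is similar to its Jordan form J, which has the same characteristic polynomial as A) gives
  χ_A(x) = x^5 + 10*x^4 + 40*x^3 + 80*x^2 + 80*x + 32
which factors as (x + 2)^5. The eigenvalues (with algebraic multiplicities) are λ = -2 with multiplicity 5.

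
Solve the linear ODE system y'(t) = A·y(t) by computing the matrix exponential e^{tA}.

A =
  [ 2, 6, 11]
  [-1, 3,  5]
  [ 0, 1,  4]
e^{tA} =
  [-5*t^2*exp(3*t)/2 - t*exp(3*t) + exp(3*t), 5*t^2*exp(3*t)/2 + 6*t*exp(3*t), 15*t^2*exp(3*t) + 11*t*exp(3*t)]
  [t^2*exp(3*t)/2 - t*exp(3*t), -t^2*exp(3*t)/2 + exp(3*t), -3*t^2*exp(3*t) + 5*t*exp(3*t)]
  [-t^2*exp(3*t)/2, t^2*exp(3*t)/2 + t*exp(3*t), 3*t^2*exp(3*t) + t*exp(3*t) + exp(3*t)]

Strategy: write A = P · J · P⁻¹ where J is a Jordan canonical form, so e^{tA} = P · e^{tJ} · P⁻¹, and e^{tJ} can be computed block-by-block.

A has Jordan form
J =
  [3, 1, 0]
  [0, 3, 1]
  [0, 0, 3]
(up to reordering of blocks).

Per-block formulas:
  For a 3×3 Jordan block J_3(3): exp(t · J_3(3)) = e^(3t)·(I + t·N + (t^2/2)·N^2), where N is the 3×3 nilpotent shift.

After assembling e^{tJ} and conjugating by P, we get:

e^{tA} =
  [-5*t^2*exp(3*t)/2 - t*exp(3*t) + exp(3*t), 5*t^2*exp(3*t)/2 + 6*t*exp(3*t), 15*t^2*exp(3*t) + 11*t*exp(3*t)]
  [t^2*exp(3*t)/2 - t*exp(3*t), -t^2*exp(3*t)/2 + exp(3*t), -3*t^2*exp(3*t) + 5*t*exp(3*t)]
  [-t^2*exp(3*t)/2, t^2*exp(3*t)/2 + t*exp(3*t), 3*t^2*exp(3*t) + t*exp(3*t) + exp(3*t)]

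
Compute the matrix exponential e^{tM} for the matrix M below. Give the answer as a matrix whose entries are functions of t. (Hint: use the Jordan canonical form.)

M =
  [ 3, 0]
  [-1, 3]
e^{tM} =
  [exp(3*t), 0]
  [-t*exp(3*t), exp(3*t)]

Strategy: write M = P · J · P⁻¹ where J is a Jordan canonical form, so e^{tM} = P · e^{tJ} · P⁻¹, and e^{tJ} can be computed block-by-block.

M has Jordan form
J =
  [3, 1]
  [0, 3]
(up to reordering of blocks).

Per-block formulas:
  For a 2×2 Jordan block J_2(3): exp(t · J_2(3)) = e^(3t)·(I + t·N), where N is the 2×2 nilpotent shift.

After assembling e^{tJ} and conjugating by P, we get:

e^{tM} =
  [exp(3*t), 0]
  [-t*exp(3*t), exp(3*t)]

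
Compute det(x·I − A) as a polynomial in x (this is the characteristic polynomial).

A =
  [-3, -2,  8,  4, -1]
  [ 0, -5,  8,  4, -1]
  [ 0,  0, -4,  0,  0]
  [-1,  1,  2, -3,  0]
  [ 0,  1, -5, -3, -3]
x^5 + 18*x^4 + 129*x^3 + 460*x^2 + 816*x + 576

Expanding det(x·I − A) (e.g. by cofactor expansion or by noting that A is similar to its Jordan form J, which has the same characteristic polynomial as A) gives
  χ_A(x) = x^5 + 18*x^4 + 129*x^3 + 460*x^2 + 816*x + 576
which factors as (x + 3)^2*(x + 4)^3. The eigenvalues (with algebraic multiplicities) are λ = -4 with multiplicity 3, λ = -3 with multiplicity 2.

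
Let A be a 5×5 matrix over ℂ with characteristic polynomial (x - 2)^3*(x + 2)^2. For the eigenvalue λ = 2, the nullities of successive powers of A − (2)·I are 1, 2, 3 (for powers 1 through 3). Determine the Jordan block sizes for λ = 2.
Block sizes for λ = 2: [3]

From the dimensions of kernels of powers, the number of Jordan blocks of size at least j is d_j − d_{j−1} where d_j = dim ker(N^j) (with d_0 = 0). Computing the differences gives [1, 1, 1].
The number of blocks of size exactly k is (#blocks of size ≥ k) − (#blocks of size ≥ k + 1), so the partition is: 1 block(s) of size 3.
In nonincreasing order the block sizes are [3].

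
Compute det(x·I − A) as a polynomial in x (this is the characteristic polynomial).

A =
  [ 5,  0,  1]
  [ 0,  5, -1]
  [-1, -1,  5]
x^3 - 15*x^2 + 75*x - 125

Expanding det(x·I − A) (e.g. by cofactor expansion or by noting that A is similar to its Jordan form J, which has the same characteristic polynomial as A) gives
  χ_A(x) = x^3 - 15*x^2 + 75*x - 125
which factors as (x - 5)^3. The eigenvalues (with algebraic multiplicities) are λ = 5 with multiplicity 3.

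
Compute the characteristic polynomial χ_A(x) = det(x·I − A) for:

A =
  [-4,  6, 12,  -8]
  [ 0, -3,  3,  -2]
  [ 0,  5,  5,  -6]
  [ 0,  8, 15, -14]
x^4 + 16*x^3 + 96*x^2 + 256*x + 256

Expanding det(x·I − A) (e.g. by cofactor expansion or by noting that A is similar to its Jordan form J, which has the same characteristic polynomial as A) gives
  χ_A(x) = x^4 + 16*x^3 + 96*x^2 + 256*x + 256
which factors as (x + 4)^4. The eigenvalues (with algebraic multiplicities) are λ = -4 with multiplicity 4.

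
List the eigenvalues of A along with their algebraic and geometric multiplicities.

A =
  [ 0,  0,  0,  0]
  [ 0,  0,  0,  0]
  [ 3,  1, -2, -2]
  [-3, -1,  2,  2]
λ = 0: alg = 4, geom = 3

Step 1 — factor the characteristic polynomial to read off the algebraic multiplicities:
  χ_A(x) = x^4

Step 2 — compute geometric multiplicities via the rank-nullity identity g(λ) = n − rank(A − λI):
  rank(A − (0)·I) = 1, so dim ker(A − (0)·I) = n − 1 = 3

Summary:
  λ = 0: algebraic multiplicity = 4, geometric multiplicity = 3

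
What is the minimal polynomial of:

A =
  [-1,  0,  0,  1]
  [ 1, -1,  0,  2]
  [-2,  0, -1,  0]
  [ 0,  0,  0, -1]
x^3 + 3*x^2 + 3*x + 1

The characteristic polynomial is χ_A(x) = (x + 1)^4, so the eigenvalues are known. The minimal polynomial is
  m_A(x) = Π_λ (x − λ)^{k_λ}
where k_λ is the size of the *largest* Jordan block for λ (equivalently, the smallest k with (A − λI)^k v = 0 for every generalised eigenvector v of λ).

  λ = -1: largest Jordan block has size 3, contributing (x + 1)^3

So m_A(x) = (x + 1)^3 = x^3 + 3*x^2 + 3*x + 1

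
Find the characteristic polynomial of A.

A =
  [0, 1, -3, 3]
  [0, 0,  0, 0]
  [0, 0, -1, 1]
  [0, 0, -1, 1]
x^4

Expanding det(x·I − A) (e.g. by cofactor expansion or by noting that A is similar to its Jordan form J, which has the same characteristic polynomial as A) gives
  χ_A(x) = x^4
which factors as x^4. The eigenvalues (with algebraic multiplicities) are λ = 0 with multiplicity 4.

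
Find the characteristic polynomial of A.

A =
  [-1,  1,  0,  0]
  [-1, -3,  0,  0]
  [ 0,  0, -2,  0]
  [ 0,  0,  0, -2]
x^4 + 8*x^3 + 24*x^2 + 32*x + 16

Expanding det(x·I − A) (e.g. by cofactor expansion or by noting that A is similar to its Jordan form J, which has the same characteristic polynomial as A) gives
  χ_A(x) = x^4 + 8*x^3 + 24*x^2 + 32*x + 16
which factors as (x + 2)^4. The eigenvalues (with algebraic multiplicities) are λ = -2 with multiplicity 4.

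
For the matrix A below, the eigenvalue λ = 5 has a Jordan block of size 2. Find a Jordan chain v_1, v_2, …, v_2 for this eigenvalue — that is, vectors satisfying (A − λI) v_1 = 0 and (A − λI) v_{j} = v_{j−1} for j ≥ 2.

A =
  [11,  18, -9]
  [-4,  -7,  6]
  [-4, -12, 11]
A Jordan chain for λ = 5 of length 2:
v_1 = (6, -4, -4)ᵀ
v_2 = (1, 0, 0)ᵀ

Let N = A − (5)·I. We want v_2 with N^2 v_2 = 0 but N^1 v_2 ≠ 0; then v_{j-1} := N · v_j for j = 2, …, 2.

Pick v_2 = (1, 0, 0)ᵀ.
Then v_1 = N · v_2 = (6, -4, -4)ᵀ.

Sanity check: (A − (5)·I) v_1 = (0, 0, 0)ᵀ = 0. ✓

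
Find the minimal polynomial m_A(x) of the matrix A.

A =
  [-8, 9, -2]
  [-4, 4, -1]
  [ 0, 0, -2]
x^3 + 6*x^2 + 12*x + 8

The characteristic polynomial is χ_A(x) = (x + 2)^3, so the eigenvalues are known. The minimal polynomial is
  m_A(x) = Π_λ (x − λ)^{k_λ}
where k_λ is the size of the *largest* Jordan block for λ (equivalently, the smallest k with (A − λI)^k v = 0 for every generalised eigenvector v of λ).

  λ = -2: largest Jordan block has size 3, contributing (x + 2)^3

So m_A(x) = (x + 2)^3 = x^3 + 6*x^2 + 12*x + 8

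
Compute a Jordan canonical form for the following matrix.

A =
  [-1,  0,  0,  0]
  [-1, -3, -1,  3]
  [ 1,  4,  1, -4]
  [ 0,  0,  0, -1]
J_3(-1) ⊕ J_1(-1)

The characteristic polynomial is
  det(x·I − A) = x^4 + 4*x^3 + 6*x^2 + 4*x + 1 = (x + 1)^4

Eigenvalues and multiplicities (the geometric multiplicity of λ is n − rank(A − λI), which equals the number of Jordan blocks for λ):
  λ = -1: algebraic multiplicity = 4, geometric multiplicity = 2

Determining the block sizes for each eigenvalue:
  λ = -1: with am = 4 and gm = 2, the partition is not yet determined (e.g. several partitions of 4 into 2 parts exist). Let N = A − (-1)·I. Computing rank(N^1) = 2, rank(N^2) = 1, rank(N^3) = 0; the number of blocks of size ≥ j is rank(N^{j−1}) − rank(N^j), giving [2, 1, 1]. So we have 1 block(s) of size 3, 1 block(s) of size 1 → block sizes [3, 1]

Assembling the blocks gives a Jordan form
J =
  [-1,  1,  0,  0]
  [ 0, -1,  1,  0]
  [ 0,  0, -1,  0]
  [ 0,  0,  0, -1]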